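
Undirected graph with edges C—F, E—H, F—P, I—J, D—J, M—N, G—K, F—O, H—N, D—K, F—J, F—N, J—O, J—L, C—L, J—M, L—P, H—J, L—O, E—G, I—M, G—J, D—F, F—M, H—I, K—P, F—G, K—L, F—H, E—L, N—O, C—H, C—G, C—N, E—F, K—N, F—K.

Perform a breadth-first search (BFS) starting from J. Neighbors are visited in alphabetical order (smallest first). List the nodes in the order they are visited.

J -> D -> F -> G -> H -> I -> L -> M -> O -> K -> C -> E -> N -> P

Visit J; enqueue D, F, G, H, I, L, M, O → queue [D, F, G, H, I, L, M, O]
Visit D; enqueue K → queue [F, G, H, I, L, M, O, K]
Visit F; enqueue C, E, N, P → queue [G, H, I, L, M, O, K, C, E, N, P]
Visit G → queue [H, I, L, M, O, K, C, E, N, P]
Visit H → queue [I, L, M, O, K, C, E, N, P]
Visit I → queue [L, M, O, K, C, E, N, P]
Visit L → queue [M, O, K, C, E, N, P]
Visit M → queue [O, K, C, E, N, P]
Visit O → queue [K, C, E, N, P]
Visit K → queue [C, E, N, P]
Visit C → queue [E, N, P]
Visit E → queue [N, P]
Visit N → queue [P]
Visit P → queue []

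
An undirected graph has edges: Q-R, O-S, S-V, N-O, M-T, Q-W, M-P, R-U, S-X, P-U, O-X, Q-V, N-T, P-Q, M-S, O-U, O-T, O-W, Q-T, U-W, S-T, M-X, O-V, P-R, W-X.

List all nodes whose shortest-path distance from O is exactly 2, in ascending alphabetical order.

Level 0: O
Level 1: N, S, T, U, V, W, X
Level 2: M, P, Q, R

M, P, Q, R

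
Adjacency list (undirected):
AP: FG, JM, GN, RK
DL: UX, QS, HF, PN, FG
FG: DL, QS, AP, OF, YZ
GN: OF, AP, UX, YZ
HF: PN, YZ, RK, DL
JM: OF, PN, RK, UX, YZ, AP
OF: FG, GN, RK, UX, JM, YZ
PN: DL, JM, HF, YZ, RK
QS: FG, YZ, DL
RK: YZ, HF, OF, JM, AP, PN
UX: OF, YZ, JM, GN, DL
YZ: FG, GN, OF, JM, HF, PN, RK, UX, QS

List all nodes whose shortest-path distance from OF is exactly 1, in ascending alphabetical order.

Level 0: OF
Level 1: FG, GN, JM, RK, UX, YZ
Level 2: AP, DL, HF, PN, QS

FG, GN, JM, RK, UX, YZ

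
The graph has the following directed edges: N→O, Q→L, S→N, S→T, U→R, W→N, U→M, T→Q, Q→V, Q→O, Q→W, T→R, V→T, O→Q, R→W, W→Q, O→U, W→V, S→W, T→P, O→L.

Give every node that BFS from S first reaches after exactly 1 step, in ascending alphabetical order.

Level 0: S
Level 1: N, T, W
Level 2: O, P, Q, R, V
Level 3: L, U
Level 4: M

N, T, W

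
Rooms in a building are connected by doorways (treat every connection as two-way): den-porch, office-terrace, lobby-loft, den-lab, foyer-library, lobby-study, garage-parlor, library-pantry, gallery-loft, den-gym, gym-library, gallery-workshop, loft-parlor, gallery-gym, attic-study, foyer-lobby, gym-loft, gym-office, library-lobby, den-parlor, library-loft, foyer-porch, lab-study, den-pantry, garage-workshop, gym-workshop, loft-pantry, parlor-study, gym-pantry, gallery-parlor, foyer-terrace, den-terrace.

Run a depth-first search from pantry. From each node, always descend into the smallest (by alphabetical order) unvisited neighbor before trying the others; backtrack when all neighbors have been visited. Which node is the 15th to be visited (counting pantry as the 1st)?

Visit pantry
pantry → den
den → gym
gym → gallery
gallery → loft
loft → library
library → foyer
foyer → lobby
lobby → study
study → attic
study → lab
study → parlor
parlor → garage
garage → workshop
foyer → porch
foyer → terrace
terrace → office

Visit order: pantry, den, gym, gallery, loft, library, foyer, lobby, study, attic, lab, parlor, garage, workshop, porch, terrace, office

porch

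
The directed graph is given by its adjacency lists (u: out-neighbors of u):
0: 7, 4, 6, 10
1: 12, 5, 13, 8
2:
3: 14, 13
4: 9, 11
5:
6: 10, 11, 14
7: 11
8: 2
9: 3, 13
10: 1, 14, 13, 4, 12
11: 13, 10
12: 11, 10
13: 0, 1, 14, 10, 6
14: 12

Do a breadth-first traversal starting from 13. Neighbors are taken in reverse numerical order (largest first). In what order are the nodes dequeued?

Visit 13; enqueue 14, 10, 6, 1, 0 → queue [14, 10, 6, 1, 0]
Visit 14; enqueue 12 → queue [10, 6, 1, 0, 12]
Visit 10; enqueue 4 → queue [6, 1, 0, 12, 4]
Visit 6; enqueue 11 → queue [1, 0, 12, 4, 11]
Visit 1; enqueue 8, 5 → queue [0, 12, 4, 11, 8, 5]
Visit 0; enqueue 7 → queue [12, 4, 11, 8, 5, 7]
Visit 12 → queue [4, 11, 8, 5, 7]
Visit 4; enqueue 9 → queue [11, 8, 5, 7, 9]
Visit 11 → queue [8, 5, 7, 9]
Visit 8; enqueue 2 → queue [5, 7, 9, 2]
Visit 5 → queue [7, 9, 2]
Visit 7 → queue [9, 2]
Visit 9; enqueue 3 → queue [2, 3]
Visit 2 → queue [3]
Visit 3 → queue []

13, 14, 10, 6, 1, 0, 12, 4, 11, 8, 5, 7, 9, 2, 3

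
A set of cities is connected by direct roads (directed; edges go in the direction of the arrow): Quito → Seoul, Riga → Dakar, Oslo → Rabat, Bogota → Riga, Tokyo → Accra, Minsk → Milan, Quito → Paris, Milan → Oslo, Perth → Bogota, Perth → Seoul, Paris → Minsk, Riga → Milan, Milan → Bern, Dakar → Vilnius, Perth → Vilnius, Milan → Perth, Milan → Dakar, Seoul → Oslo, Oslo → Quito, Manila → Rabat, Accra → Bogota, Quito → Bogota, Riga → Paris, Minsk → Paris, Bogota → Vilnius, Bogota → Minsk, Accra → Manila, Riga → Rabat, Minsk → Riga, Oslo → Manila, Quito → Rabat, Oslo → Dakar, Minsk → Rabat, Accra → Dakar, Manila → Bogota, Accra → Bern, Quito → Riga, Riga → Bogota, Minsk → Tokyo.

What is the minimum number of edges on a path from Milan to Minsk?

Level 0: Milan
Level 1: Bern, Dakar, Oslo, Perth
Level 2: Bogota, Manila, Quito, Rabat, Seoul, Vilnius
Level 3: Minsk, Paris, Riga
Level 4: Tokyo
Level 5: Accra
Minsk first appears at level 3.

3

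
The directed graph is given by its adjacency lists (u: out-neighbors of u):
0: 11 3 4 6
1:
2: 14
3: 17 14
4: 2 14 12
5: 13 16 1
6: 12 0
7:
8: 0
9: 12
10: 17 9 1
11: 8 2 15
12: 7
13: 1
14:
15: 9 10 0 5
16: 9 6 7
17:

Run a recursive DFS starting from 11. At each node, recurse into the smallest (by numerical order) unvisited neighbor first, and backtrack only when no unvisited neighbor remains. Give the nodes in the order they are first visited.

11 2 14 8 0 3 17 4 12 7 6 15 5 1 13 16 9 10

Visit 11
11 → 2
2 → 14
11 → 8
8 → 0
0 → 3
3 → 17
0 → 4
4 → 12
12 → 7
0 → 6
11 → 15
15 → 5
5 → 1
5 → 13
5 → 16
16 → 9
15 → 10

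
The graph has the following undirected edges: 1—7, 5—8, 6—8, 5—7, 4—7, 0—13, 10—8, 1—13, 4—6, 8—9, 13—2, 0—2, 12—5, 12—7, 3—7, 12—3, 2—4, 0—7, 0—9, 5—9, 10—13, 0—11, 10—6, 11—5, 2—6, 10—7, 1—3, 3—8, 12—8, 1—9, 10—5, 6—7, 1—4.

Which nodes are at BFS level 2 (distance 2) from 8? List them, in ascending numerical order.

0, 1, 2, 4, 7, 11, 13

Level 0: 8
Level 1: 3, 5, 6, 9, 10, 12
Level 2: 0, 1, 2, 4, 7, 11, 13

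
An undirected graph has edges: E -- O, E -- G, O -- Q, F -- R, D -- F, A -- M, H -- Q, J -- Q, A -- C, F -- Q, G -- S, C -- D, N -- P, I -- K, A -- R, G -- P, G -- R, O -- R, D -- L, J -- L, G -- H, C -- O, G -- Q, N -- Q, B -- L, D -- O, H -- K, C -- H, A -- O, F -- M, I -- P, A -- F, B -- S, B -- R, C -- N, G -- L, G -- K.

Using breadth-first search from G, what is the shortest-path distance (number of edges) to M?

3

Level 0: G
Level 1: E, H, K, L, P, Q, R, S
Level 2: A, B, C, D, F, I, J, N, O
Level 3: M
M first appears at level 3.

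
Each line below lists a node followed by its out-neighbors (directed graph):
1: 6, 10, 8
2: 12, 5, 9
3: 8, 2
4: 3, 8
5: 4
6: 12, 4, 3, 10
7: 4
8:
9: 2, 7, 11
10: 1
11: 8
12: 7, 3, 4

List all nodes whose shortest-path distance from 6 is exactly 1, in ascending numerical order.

3, 4, 10, 12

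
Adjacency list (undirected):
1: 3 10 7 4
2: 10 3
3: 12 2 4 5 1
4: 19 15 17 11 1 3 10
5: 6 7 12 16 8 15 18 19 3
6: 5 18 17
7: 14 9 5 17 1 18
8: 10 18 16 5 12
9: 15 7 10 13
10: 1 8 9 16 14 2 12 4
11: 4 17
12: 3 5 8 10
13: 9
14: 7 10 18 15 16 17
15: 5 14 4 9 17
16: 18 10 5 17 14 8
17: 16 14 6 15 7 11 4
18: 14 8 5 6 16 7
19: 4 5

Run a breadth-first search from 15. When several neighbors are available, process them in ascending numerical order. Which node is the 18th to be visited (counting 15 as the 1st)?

13

Visit 15; enqueue 4, 5, 9, 14, 17 → queue [4, 5, 9, 14, 17]
Visit 4; enqueue 1, 3, 10, 11, 19 → queue [5, 9, 14, 17, 1, 3, 10, 11, 19]
Visit 5; enqueue 6, 7, 8, 12, 16, 18 → queue [9, 14, 17, 1, 3, 10, 11, 19, 6, 7, 8, 12, 16, 18]
Visit 9; enqueue 13 → queue [14, 17, 1, 3, 10, 11, 19, 6, 7, 8, 12, 16, 18, 13]
Visit 14 → queue [17, 1, 3, 10, 11, 19, 6, 7, 8, 12, 16, 18, 13]
Visit 17 → queue [1, 3, 10, 11, 19, 6, 7, 8, 12, 16, 18, 13]
Visit 1 → queue [3, 10, 11, 19, 6, 7, 8, 12, 16, 18, 13]
Visit 3; enqueue 2 → queue [10, 11, 19, 6, 7, 8, 12, 16, 18, 13, 2]
Visit 10 → queue [11, 19, 6, 7, 8, 12, 16, 18, 13, 2]
Visit 11 → queue [19, 6, 7, 8, 12, 16, 18, 13, 2]
Visit 19 → queue [6, 7, 8, 12, 16, 18, 13, 2]
Visit 6 → queue [7, 8, 12, 16, 18, 13, 2]
Visit 7 → queue [8, 12, 16, 18, 13, 2]
Visit 8 → queue [12, 16, 18, 13, 2]
Visit 12 → queue [16, 18, 13, 2]
Visit 16 → queue [18, 13, 2]
Visit 18 → queue [13, 2]
Visit 13 → queue [2]
Visit 2 → queue []

Visit order: 15, 4, 5, 9, 14, 17, 1, 3, 10, 11, 19, 6, 7, 8, 12, 16, 18, 13, 2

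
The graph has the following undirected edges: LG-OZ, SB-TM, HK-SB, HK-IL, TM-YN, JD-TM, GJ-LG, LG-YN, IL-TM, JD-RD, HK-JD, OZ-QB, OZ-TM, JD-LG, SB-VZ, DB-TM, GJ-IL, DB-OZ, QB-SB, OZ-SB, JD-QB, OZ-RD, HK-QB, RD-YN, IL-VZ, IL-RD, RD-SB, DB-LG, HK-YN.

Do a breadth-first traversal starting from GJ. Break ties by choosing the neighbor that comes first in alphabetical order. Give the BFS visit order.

GJ -> IL -> LG -> HK -> RD -> TM -> VZ -> DB -> JD -> OZ -> YN -> QB -> SB

Visit GJ; enqueue IL, LG → queue [IL, LG]
Visit IL; enqueue HK, RD, TM, VZ → queue [LG, HK, RD, TM, VZ]
Visit LG; enqueue DB, JD, OZ, YN → queue [HK, RD, TM, VZ, DB, JD, OZ, YN]
Visit HK; enqueue QB, SB → queue [RD, TM, VZ, DB, JD, OZ, YN, QB, SB]
Visit RD → queue [TM, VZ, DB, JD, OZ, YN, QB, SB]
Visit TM → queue [VZ, DB, JD, OZ, YN, QB, SB]
Visit VZ → queue [DB, JD, OZ, YN, QB, SB]
Visit DB → queue [JD, OZ, YN, QB, SB]
Visit JD → queue [OZ, YN, QB, SB]
Visit OZ → queue [YN, QB, SB]
Visit YN → queue [QB, SB]
Visit QB → queue [SB]
Visit SB → queue []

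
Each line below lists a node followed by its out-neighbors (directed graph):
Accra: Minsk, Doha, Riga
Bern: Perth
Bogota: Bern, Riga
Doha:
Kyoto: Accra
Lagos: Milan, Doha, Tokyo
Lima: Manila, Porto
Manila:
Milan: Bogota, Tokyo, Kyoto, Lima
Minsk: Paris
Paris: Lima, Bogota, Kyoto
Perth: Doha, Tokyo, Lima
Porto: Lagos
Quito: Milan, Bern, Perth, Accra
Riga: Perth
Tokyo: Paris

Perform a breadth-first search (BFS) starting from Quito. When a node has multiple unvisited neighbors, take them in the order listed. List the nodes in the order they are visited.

Quito → Milan → Bern → Perth → Accra → Bogota → Tokyo → Kyoto → Lima → Doha → Minsk → Riga → Paris → Manila → Porto → Lagos

Visit Quito; enqueue Milan, Bern, Perth, Accra → queue [Milan, Bern, Perth, Accra]
Visit Milan; enqueue Bogota, Tokyo, Kyoto, Lima → queue [Bern, Perth, Accra, Bogota, Tokyo, Kyoto, Lima]
Visit Bern → queue [Perth, Accra, Bogota, Tokyo, Kyoto, Lima]
Visit Perth; enqueue Doha → queue [Accra, Bogota, Tokyo, Kyoto, Lima, Doha]
Visit Accra; enqueue Minsk, Riga → queue [Bogota, Tokyo, Kyoto, Lima, Doha, Minsk, Riga]
Visit Bogota → queue [Tokyo, Kyoto, Lima, Doha, Minsk, Riga]
Visit Tokyo; enqueue Paris → queue [Kyoto, Lima, Doha, Minsk, Riga, Paris]
Visit Kyoto → queue [Lima, Doha, Minsk, Riga, Paris]
Visit Lima; enqueue Manila, Porto → queue [Doha, Minsk, Riga, Paris, Manila, Porto]
Visit Doha → queue [Minsk, Riga, Paris, Manila, Porto]
Visit Minsk → queue [Riga, Paris, Manila, Porto]
Visit Riga → queue [Paris, Manila, Porto]
Visit Paris → queue [Manila, Porto]
Visit Manila → queue [Porto]
Visit Porto; enqueue Lagos → queue [Lagos]
Visit Lagos → queue []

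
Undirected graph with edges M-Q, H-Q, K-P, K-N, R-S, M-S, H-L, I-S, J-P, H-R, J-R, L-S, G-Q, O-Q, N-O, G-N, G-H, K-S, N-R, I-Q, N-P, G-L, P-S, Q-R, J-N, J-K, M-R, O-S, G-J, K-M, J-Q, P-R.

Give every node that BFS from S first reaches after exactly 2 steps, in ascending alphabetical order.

G, H, J, N, Q

Level 0: S
Level 1: I, K, L, M, O, P, R
Level 2: G, H, J, N, Q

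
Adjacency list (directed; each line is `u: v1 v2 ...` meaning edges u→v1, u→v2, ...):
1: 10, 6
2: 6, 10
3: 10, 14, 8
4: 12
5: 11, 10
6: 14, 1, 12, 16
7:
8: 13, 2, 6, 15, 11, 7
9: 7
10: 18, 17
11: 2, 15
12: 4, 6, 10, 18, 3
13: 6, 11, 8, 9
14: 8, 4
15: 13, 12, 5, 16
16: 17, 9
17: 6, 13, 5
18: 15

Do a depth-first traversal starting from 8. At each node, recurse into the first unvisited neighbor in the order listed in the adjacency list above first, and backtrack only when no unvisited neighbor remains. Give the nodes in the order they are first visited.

8, 13, 6, 14, 4, 12, 10, 18, 15, 5, 11, 2, 16, 17, 9, 7, 3, 1

Visit 8
8 → 13
13 → 6
6 → 14
14 → 4
4 → 12
12 → 10
10 → 18
18 → 15
15 → 5
5 → 11
11 → 2
15 → 16
16 → 17
16 → 9
9 → 7
12 → 3
6 → 1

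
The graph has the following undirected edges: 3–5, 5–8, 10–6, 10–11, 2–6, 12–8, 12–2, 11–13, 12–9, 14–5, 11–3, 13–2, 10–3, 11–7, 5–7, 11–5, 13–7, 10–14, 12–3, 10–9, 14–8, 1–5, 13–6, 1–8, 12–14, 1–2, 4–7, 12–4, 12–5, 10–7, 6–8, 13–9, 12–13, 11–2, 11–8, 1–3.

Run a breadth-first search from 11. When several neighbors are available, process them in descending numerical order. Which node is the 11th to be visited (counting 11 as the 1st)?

Visit 11; enqueue 13, 10, 8, 7, 5, 3, 2 → queue [13, 10, 8, 7, 5, 3, 2]
Visit 13; enqueue 12, 9, 6 → queue [10, 8, 7, 5, 3, 2, 12, 9, 6]
Visit 10; enqueue 14 → queue [8, 7, 5, 3, 2, 12, 9, 6, 14]
Visit 8; enqueue 1 → queue [7, 5, 3, 2, 12, 9, 6, 14, 1]
Visit 7; enqueue 4 → queue [5, 3, 2, 12, 9, 6, 14, 1, 4]
Visit 5 → queue [3, 2, 12, 9, 6, 14, 1, 4]
Visit 3 → queue [2, 12, 9, 6, 14, 1, 4]
Visit 2 → queue [12, 9, 6, 14, 1, 4]
Visit 12 → queue [9, 6, 14, 1, 4]
Visit 9 → queue [6, 14, 1, 4]
Visit 6 → queue [14, 1, 4]
Visit 14 → queue [1, 4]
Visit 1 → queue [4]
Visit 4 → queue []

Visit order: 11, 13, 10, 8, 7, 5, 3, 2, 12, 9, 6, 14, 1, 4

6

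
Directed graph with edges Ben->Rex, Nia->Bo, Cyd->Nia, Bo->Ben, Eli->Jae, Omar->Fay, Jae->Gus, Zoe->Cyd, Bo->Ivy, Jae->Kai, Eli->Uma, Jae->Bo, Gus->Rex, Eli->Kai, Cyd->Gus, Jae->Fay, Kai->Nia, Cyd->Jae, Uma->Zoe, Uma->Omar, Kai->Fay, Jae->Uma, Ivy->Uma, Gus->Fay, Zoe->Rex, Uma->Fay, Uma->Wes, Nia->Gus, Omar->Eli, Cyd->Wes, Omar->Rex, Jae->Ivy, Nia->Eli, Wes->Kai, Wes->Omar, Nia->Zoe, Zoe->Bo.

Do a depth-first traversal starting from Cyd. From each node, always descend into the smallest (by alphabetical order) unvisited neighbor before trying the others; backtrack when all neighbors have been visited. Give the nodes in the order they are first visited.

Cyd, Gus, Fay, Rex, Jae, Bo, Ben, Ivy, Uma, Omar, Eli, Kai, Nia, Zoe, Wes

Visit Cyd
Cyd → Gus
Gus → Fay
Gus → Rex
Cyd → Jae
Jae → Bo
Bo → Ben
Bo → Ivy
Ivy → Uma
Uma → Omar
Omar → Eli
Eli → Kai
Kai → Nia
Nia → Zoe
Uma → Wes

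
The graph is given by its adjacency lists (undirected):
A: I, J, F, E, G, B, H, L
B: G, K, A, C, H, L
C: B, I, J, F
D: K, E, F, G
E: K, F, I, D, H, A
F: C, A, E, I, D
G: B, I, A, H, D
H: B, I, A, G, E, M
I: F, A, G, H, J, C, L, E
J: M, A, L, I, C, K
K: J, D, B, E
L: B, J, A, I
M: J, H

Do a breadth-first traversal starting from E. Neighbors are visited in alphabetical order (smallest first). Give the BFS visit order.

Visit E; enqueue A, D, F, H, I, K → queue [A, D, F, H, I, K]
Visit A; enqueue B, G, J, L → queue [D, F, H, I, K, B, G, J, L]
Visit D → queue [F, H, I, K, B, G, J, L]
Visit F; enqueue C → queue [H, I, K, B, G, J, L, C]
Visit H; enqueue M → queue [I, K, B, G, J, L, C, M]
Visit I → queue [K, B, G, J, L, C, M]
Visit K → queue [B, G, J, L, C, M]
Visit B → queue [G, J, L, C, M]
Visit G → queue [J, L, C, M]
Visit J → queue [L, C, M]
Visit L → queue [C, M]
Visit C → queue [M]
Visit M → queue []

E → A → D → F → H → I → K → B → G → J → L → C → M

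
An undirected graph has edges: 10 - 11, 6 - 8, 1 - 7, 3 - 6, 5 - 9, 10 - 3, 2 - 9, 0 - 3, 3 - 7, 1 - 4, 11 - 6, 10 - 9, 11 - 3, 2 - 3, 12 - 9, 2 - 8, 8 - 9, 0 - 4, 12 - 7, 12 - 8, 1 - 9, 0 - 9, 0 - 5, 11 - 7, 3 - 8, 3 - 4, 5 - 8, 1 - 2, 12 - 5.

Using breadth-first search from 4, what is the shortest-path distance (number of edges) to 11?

2

Level 0: 4
Level 1: 0, 1, 3
Level 2: 2, 5, 6, 7, 8, 9, 10, 11
Level 3: 12
11 first appears at level 2.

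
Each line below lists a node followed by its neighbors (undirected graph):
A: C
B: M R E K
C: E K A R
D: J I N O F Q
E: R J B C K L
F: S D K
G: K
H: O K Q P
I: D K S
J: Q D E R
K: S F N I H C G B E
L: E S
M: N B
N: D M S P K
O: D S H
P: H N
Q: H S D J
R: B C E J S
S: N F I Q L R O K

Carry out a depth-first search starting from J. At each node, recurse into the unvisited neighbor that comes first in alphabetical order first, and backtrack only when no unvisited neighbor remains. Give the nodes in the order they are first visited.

J → D → F → K → B → E → C → A → R → S → I → L → N → M → P → H → O → Q → G

Visit J
J → D
D → F
F → K
K → B
B → E
E → C
C → A
C → R
R → S
S → I
S → L
S → N
N → M
N → P
P → H
H → O
H → Q
K → G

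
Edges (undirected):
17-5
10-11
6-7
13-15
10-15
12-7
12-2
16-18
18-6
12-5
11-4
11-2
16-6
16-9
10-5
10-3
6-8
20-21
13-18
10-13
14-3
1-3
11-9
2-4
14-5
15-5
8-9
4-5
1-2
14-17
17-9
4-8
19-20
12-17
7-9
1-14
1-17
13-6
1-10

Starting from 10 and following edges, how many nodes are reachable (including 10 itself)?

BFS from 10 visits: 10, 1, 3, 5, 11, 13, 15, 2, 14, 17, 4, 12, 9, 6, 18, 8, 7, 16
Reachable nodes: 18 of 21 total.

18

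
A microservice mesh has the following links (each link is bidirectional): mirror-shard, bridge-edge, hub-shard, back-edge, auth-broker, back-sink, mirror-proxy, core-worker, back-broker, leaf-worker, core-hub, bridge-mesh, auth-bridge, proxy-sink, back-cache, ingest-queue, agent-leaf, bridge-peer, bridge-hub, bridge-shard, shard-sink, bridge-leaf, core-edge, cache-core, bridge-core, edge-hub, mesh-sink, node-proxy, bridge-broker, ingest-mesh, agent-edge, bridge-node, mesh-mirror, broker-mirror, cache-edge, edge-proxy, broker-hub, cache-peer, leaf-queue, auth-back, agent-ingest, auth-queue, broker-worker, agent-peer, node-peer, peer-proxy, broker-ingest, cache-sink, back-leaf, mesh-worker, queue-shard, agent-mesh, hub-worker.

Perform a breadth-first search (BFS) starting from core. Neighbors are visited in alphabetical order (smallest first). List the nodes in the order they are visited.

Visit core; enqueue bridge, cache, edge, hub, worker → queue [bridge, cache, edge, hub, worker]
Visit bridge; enqueue auth, broker, leaf, mesh, node, peer, shard → queue [cache, edge, hub, worker, auth, broker, leaf, mesh, node, peer, shard]
Visit cache; enqueue back, sink → queue [edge, hub, worker, auth, broker, leaf, mesh, node, peer, shard, back, sink]
Visit edge; enqueue agent, proxy → queue [hub, worker, auth, broker, leaf, mesh, node, peer, shard, back, sink, agent, proxy]
Visit hub → queue [worker, auth, broker, leaf, mesh, node, peer, shard, back, sink, agent, proxy]
Visit worker → queue [auth, broker, leaf, mesh, node, peer, shard, back, sink, agent, proxy]
Visit auth; enqueue queue → queue [broker, leaf, mesh, node, peer, shard, back, sink, agent, proxy, queue]
Visit broker; enqueue ingest, mirror → queue [leaf, mesh, node, peer, shard, back, sink, agent, proxy, queue, ingest, mirror]
Visit leaf → queue [mesh, node, peer, shard, back, sink, agent, proxy, queue, ingest, mirror]
Visit mesh → queue [node, peer, shard, back, sink, agent, proxy, queue, ingest, mirror]
Visit node → queue [peer, shard, back, sink, agent, proxy, queue, ingest, mirror]
Visit peer → queue [shard, back, sink, agent, proxy, queue, ingest, mirror]
Visit shard → queue [back, sink, agent, proxy, queue, ingest, mirror]
Visit back → queue [sink, agent, proxy, queue, ingest, mirror]
Visit sink → queue [agent, proxy, queue, ingest, mirror]
Visit agent → queue [proxy, queue, ingest, mirror]
Visit proxy → queue [queue, ingest, mirror]
Visit queue → queue [ingest, mirror]
Visit ingest → queue [mirror]
Visit mirror → queue []

core bridge cache edge hub worker auth broker leaf mesh node peer shard back sink agent proxy queue ingest mirror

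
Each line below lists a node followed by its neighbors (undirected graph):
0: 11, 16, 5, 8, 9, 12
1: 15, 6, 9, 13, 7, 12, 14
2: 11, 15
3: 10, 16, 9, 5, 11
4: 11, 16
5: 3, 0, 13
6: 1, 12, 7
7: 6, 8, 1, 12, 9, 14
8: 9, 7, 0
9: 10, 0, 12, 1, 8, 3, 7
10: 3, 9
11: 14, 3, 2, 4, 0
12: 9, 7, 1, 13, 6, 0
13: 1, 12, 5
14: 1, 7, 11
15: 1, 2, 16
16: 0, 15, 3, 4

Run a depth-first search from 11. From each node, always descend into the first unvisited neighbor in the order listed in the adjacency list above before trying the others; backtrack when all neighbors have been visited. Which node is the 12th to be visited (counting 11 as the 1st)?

12

Visit 11
11 → 14
14 → 1
1 → 15
15 → 2
15 → 16
16 → 0
0 → 5
5 → 3
3 → 10
10 → 9
9 → 12
12 → 7
7 → 6
7 → 8
12 → 13
16 → 4

Visit order: 11, 14, 1, 15, 2, 16, 0, 5, 3, 10, 9, 12, 7, 6, 8, 13, 4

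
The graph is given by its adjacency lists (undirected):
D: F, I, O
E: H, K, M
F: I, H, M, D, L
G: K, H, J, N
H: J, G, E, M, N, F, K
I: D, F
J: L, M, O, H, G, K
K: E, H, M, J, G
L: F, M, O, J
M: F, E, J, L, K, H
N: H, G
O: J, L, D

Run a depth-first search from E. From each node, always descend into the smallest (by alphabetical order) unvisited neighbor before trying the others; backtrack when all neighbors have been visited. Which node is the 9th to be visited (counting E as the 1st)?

Visit E
E → H
H → F
F → D
D → I
D → O
O → J
J → G
G → K
K → M
M → L
G → N

Visit order: E, H, F, D, I, O, J, G, K, M, L, N

K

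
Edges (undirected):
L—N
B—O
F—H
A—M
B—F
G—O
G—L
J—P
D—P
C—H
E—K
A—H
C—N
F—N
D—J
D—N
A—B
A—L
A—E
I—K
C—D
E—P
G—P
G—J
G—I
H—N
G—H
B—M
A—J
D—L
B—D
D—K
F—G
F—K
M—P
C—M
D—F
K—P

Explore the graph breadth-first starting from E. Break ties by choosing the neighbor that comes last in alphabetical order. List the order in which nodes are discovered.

E → P → K → A → M → J → G → D → I → F → L → H → B → C → O → N

Visit E; enqueue P, K, A → queue [P, K, A]
Visit P; enqueue M, J, G, D → queue [K, A, M, J, G, D]
Visit K; enqueue I, F → queue [A, M, J, G, D, I, F]
Visit A; enqueue L, H, B → queue [M, J, G, D, I, F, L, H, B]
Visit M; enqueue C → queue [J, G, D, I, F, L, H, B, C]
Visit J → queue [G, D, I, F, L, H, B, C]
Visit G; enqueue O → queue [D, I, F, L, H, B, C, O]
Visit D; enqueue N → queue [I, F, L, H, B, C, O, N]
Visit I → queue [F, L, H, B, C, O, N]
Visit F → queue [L, H, B, C, O, N]
Visit L → queue [H, B, C, O, N]
Visit H → queue [B, C, O, N]
Visit B → queue [C, O, N]
Visit C → queue [O, N]
Visit O → queue [N]
Visit N → queue []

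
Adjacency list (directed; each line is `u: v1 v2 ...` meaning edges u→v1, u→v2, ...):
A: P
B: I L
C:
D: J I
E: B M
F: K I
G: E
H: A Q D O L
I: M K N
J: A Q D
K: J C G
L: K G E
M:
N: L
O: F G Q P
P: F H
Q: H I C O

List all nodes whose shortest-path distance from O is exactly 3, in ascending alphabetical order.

A, B, D, J, L, M, N

Level 0: O
Level 1: F, G, P, Q
Level 2: C, E, H, I, K
Level 3: A, B, D, J, L, M, N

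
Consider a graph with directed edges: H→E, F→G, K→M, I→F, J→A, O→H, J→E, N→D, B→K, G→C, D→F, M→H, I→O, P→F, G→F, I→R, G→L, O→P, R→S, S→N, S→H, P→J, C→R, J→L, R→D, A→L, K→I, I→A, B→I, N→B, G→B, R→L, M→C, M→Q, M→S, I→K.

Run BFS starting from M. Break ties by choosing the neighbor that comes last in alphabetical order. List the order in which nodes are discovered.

M, S, Q, H, C, N, E, R, D, B, L, F, K, I, G, O, A, P, J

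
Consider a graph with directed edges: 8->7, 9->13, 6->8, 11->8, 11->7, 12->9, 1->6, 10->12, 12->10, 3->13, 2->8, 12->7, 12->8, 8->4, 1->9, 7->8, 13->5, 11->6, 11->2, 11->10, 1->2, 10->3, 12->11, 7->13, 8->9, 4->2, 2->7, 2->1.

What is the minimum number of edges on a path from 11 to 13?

Level 0: 11
Level 1: 2, 6, 7, 8, 10
Level 2: 1, 3, 4, 9, 12, 13
Level 3: 5
13 first appears at level 2.

2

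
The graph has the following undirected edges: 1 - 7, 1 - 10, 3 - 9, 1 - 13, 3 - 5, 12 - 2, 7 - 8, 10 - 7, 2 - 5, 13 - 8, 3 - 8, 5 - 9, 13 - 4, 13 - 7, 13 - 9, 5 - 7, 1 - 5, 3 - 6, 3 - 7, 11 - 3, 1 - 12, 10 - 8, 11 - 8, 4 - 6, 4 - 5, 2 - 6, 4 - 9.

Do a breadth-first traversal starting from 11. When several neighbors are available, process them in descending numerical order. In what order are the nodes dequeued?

Visit 11; enqueue 8, 3 → queue [8, 3]
Visit 8; enqueue 13, 10, 7 → queue [3, 13, 10, 7]
Visit 3; enqueue 9, 6, 5 → queue [13, 10, 7, 9, 6, 5]
Visit 13; enqueue 4, 1 → queue [10, 7, 9, 6, 5, 4, 1]
Visit 10 → queue [7, 9, 6, 5, 4, 1]
Visit 7 → queue [9, 6, 5, 4, 1]
Visit 9 → queue [6, 5, 4, 1]
Visit 6; enqueue 2 → queue [5, 4, 1, 2]
Visit 5 → queue [4, 1, 2]
Visit 4 → queue [1, 2]
Visit 1; enqueue 12 → queue [2, 12]
Visit 2 → queue [12]
Visit 12 → queue []

11, 8, 3, 13, 10, 7, 9, 6, 5, 4, 1, 2, 12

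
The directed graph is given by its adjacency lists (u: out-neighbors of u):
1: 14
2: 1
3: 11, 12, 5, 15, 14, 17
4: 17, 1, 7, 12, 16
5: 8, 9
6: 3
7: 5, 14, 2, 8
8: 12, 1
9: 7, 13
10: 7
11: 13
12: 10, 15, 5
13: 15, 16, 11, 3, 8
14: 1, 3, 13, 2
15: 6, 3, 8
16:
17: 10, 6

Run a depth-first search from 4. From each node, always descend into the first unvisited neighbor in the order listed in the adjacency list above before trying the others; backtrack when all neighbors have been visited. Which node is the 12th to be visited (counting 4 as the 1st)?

13

Visit 4
4 → 17
17 → 10
10 → 7
7 → 5
5 → 8
8 → 12
12 → 15
15 → 6
6 → 3
3 → 11
11 → 13
13 → 16
3 → 14
14 → 1
14 → 2
5 → 9

Visit order: 4, 17, 10, 7, 5, 8, 12, 15, 6, 3, 11, 13, 16, 14, 1, 2, 9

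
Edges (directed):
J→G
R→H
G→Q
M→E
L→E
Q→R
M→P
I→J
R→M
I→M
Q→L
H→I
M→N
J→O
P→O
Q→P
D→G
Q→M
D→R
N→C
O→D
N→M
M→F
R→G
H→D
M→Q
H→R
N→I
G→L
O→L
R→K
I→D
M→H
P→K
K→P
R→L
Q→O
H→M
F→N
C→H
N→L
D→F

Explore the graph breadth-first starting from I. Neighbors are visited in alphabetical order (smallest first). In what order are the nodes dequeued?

Visit I; enqueue D, J, M → queue [D, J, M]
Visit D; enqueue F, G, R → queue [J, M, F, G, R]
Visit J; enqueue O → queue [M, F, G, R, O]
Visit M; enqueue E, H, N, P, Q → queue [F, G, R, O, E, H, N, P, Q]
Visit F → queue [G, R, O, E, H, N, P, Q]
Visit G; enqueue L → queue [R, O, E, H, N, P, Q, L]
Visit R; enqueue K → queue [O, E, H, N, P, Q, L, K]
Visit O → queue [E, H, N, P, Q, L, K]
Visit E → queue [H, N, P, Q, L, K]
Visit H → queue [N, P, Q, L, K]
Visit N; enqueue C → queue [P, Q, L, K, C]
Visit P → queue [Q, L, K, C]
Visit Q → queue [L, K, C]
Visit L → queue [K, C]
Visit K → queue [C]
Visit C → queue []

I -> D -> J -> M -> F -> G -> R -> O -> E -> H -> N -> P -> Q -> L -> K -> C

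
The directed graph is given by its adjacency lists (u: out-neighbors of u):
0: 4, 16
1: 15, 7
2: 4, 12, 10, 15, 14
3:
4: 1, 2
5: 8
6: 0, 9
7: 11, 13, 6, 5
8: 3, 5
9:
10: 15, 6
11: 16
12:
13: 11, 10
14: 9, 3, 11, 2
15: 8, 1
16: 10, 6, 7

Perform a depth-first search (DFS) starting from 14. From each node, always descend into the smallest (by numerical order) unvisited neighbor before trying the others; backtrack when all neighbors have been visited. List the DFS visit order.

14 → 2 → 4 → 1 → 7 → 5 → 8 → 3 → 6 → 0 → 16 → 10 → 15 → 9 → 11 → 13 → 12

Visit 14
14 → 2
2 → 4
4 → 1
1 → 7
7 → 5
5 → 8
8 → 3
7 → 6
6 → 0
0 → 16
16 → 10
10 → 15
6 → 9
7 → 11
7 → 13
2 → 12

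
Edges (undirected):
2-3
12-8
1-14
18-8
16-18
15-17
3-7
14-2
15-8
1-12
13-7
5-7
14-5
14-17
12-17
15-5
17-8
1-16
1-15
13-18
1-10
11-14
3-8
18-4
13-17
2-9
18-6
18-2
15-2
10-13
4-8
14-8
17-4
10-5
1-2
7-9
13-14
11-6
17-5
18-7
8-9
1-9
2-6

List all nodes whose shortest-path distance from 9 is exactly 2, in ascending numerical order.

3, 4, 5, 6, 10, 12, 13, 14, 15, 16, 17, 18

Level 0: 9
Level 1: 1, 2, 7, 8
Level 2: 3, 4, 5, 6, 10, 12, 13, 14, 15, 16, 17, 18
Level 3: 11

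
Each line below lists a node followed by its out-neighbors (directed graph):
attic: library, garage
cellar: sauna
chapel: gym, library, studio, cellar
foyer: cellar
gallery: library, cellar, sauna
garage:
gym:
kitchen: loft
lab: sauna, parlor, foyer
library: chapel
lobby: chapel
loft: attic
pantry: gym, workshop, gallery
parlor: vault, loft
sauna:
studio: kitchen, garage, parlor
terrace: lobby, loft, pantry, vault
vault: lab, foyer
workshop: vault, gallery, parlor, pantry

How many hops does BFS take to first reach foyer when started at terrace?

2

Level 0: terrace
Level 1: lobby, loft, pantry, vault
Level 2: attic, chapel, foyer, gallery, gym, lab, workshop
Level 3: cellar, garage, library, parlor, sauna, studio
Level 4: kitchen
foyer first appears at level 2.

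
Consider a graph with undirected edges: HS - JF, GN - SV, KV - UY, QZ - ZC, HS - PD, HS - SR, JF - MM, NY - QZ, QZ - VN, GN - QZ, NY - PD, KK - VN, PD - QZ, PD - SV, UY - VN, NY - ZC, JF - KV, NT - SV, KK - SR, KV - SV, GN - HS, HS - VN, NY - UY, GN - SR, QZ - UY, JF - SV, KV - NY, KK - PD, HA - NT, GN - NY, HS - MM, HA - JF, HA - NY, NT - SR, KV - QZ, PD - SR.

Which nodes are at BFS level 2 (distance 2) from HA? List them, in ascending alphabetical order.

Level 0: HA
Level 1: JF, NT, NY
Level 2: GN, HS, KV, MM, PD, QZ, SR, SV, UY, ZC
Level 3: KK, VN

GN, HS, KV, MM, PD, QZ, SR, SV, UY, ZC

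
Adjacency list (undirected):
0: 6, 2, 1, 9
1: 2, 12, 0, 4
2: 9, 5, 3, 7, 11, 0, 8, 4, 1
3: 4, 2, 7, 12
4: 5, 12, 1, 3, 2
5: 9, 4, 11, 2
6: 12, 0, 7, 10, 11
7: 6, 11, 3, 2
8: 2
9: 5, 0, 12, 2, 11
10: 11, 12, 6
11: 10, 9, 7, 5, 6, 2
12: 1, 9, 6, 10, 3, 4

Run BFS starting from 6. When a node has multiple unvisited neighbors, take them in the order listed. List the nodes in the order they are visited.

Visit 6; enqueue 12, 0, 7, 10, 11 → queue [12, 0, 7, 10, 11]
Visit 12; enqueue 1, 9, 3, 4 → queue [0, 7, 10, 11, 1, 9, 3, 4]
Visit 0; enqueue 2 → queue [7, 10, 11, 1, 9, 3, 4, 2]
Visit 7 → queue [10, 11, 1, 9, 3, 4, 2]
Visit 10 → queue [11, 1, 9, 3, 4, 2]
Visit 11; enqueue 5 → queue [1, 9, 3, 4, 2, 5]
Visit 1 → queue [9, 3, 4, 2, 5]
Visit 9 → queue [3, 4, 2, 5]
Visit 3 → queue [4, 2, 5]
Visit 4 → queue [2, 5]
Visit 2; enqueue 8 → queue [5, 8]
Visit 5 → queue [8]
Visit 8 → queue []

6 12 0 7 10 11 1 9 3 4 2 5 8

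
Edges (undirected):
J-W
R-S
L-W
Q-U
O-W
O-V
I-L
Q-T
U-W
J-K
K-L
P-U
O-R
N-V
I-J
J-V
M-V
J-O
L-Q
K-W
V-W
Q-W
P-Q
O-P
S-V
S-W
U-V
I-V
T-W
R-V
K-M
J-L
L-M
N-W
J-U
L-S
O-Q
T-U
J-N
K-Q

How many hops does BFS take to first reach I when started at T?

Level 0: T
Level 1: Q, U, W
Level 2: J, K, L, N, O, P, S, V
Level 3: I, M, R
I first appears at level 3.

3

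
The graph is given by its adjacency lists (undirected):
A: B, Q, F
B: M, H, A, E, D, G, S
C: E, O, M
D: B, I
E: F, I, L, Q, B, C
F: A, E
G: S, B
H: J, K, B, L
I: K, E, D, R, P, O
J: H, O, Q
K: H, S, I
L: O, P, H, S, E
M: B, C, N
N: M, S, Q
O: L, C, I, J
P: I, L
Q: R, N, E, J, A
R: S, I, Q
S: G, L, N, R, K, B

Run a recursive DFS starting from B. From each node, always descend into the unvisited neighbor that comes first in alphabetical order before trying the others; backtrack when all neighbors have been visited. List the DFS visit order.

B A F E C M N Q J H K I D O L P S G R

Visit B
B → A
A → F
F → E
E → C
C → M
M → N
N → Q
Q → J
J → H
H → K
K → I
I → D
I → O
O → L
L → P
L → S
S → G
S → R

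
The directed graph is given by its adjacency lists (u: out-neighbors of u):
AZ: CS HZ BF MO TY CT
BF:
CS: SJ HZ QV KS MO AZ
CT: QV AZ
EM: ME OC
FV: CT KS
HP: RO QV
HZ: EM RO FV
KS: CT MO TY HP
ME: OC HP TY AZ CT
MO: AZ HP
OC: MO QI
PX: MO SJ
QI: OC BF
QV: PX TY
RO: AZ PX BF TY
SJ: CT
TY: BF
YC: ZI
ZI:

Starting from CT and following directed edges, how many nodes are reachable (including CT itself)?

18

BFS from CT visits: CT, QV, AZ, PX, TY, CS, HZ, BF, MO, SJ, KS, EM, RO, FV, HP, ME, OC, QI
Reachable nodes: 18 of 20 total.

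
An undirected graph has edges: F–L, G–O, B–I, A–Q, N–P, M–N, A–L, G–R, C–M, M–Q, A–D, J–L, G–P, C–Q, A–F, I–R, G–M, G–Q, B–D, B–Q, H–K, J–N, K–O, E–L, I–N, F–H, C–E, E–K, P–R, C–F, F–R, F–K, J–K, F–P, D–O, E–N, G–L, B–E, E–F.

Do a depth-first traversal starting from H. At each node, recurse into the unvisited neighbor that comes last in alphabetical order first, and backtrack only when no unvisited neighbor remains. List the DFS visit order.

H -> K -> O -> G -> R -> P -> N -> M -> Q -> C -> F -> L -> J -> E -> B -> I -> D -> A

Visit H
H → K
K → O
O → G
G → R
R → P
P → N
N → M
M → Q
Q → C
C → F
F → L
L → J
L → E
E → B
B → I
B → D
D → A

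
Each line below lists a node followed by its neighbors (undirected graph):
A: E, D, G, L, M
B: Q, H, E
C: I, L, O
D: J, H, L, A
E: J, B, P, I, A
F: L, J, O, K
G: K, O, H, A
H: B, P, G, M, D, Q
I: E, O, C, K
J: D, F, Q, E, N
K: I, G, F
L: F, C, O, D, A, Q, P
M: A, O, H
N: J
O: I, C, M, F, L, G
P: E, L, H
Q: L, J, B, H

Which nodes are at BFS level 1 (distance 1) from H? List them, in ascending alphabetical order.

Level 0: H
Level 1: B, D, G, M, P, Q
Level 2: A, E, J, K, L, O
Level 3: C, F, I, N

B, D, G, M, P, Q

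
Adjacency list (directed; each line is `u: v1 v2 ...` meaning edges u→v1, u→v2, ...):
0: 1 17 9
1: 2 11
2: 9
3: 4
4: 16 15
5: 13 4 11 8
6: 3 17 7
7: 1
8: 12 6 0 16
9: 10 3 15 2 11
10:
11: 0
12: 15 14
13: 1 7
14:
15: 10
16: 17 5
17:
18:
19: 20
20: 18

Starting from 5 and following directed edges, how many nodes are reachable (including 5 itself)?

BFS from 5 visits: 5, 4, 8, 11, 13, 15, 16, 0, 6, 12, 1, 7, 10, 17, 9, 3, 14, 2
Reachable nodes: 18 of 21 total.

18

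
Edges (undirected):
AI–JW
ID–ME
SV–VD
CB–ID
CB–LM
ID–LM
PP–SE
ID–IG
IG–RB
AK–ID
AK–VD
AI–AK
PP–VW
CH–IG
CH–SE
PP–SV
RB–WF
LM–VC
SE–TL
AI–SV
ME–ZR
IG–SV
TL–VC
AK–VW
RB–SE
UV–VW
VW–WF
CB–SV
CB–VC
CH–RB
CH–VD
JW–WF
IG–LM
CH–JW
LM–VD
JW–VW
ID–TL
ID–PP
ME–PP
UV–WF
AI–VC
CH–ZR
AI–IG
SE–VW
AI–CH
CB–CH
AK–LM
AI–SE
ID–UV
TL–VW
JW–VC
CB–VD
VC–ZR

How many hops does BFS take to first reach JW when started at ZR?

2

Level 0: ZR
Level 1: CH, ME, VC
Level 2: AI, CB, ID, IG, JW, LM, PP, RB, SE, TL, VD
Level 3: AK, SV, UV, VW, WF
JW first appears at level 2.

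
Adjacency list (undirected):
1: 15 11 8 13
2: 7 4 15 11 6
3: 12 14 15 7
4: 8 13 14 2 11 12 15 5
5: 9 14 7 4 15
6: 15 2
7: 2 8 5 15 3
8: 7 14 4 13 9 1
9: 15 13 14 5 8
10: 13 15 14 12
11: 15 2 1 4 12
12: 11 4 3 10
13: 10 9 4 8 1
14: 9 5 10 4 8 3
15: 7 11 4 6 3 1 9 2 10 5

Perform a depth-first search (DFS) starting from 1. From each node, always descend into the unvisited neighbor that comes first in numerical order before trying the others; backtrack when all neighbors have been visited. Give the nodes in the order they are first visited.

1 8 4 2 6 15 3 7 5 9 13 10 12 11 14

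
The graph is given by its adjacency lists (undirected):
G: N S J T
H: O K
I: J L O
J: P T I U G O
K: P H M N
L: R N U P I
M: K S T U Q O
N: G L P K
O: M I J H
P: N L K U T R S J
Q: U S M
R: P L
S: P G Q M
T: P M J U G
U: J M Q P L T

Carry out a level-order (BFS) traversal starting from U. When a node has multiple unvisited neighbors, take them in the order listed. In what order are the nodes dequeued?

U J M Q P L T I G O K S N R H

Visit U; enqueue J, M, Q, P, L, T → queue [J, M, Q, P, L, T]
Visit J; enqueue I, G, O → queue [M, Q, P, L, T, I, G, O]
Visit M; enqueue K, S → queue [Q, P, L, T, I, G, O, K, S]
Visit Q → queue [P, L, T, I, G, O, K, S]
Visit P; enqueue N, R → queue [L, T, I, G, O, K, S, N, R]
Visit L → queue [T, I, G, O, K, S, N, R]
Visit T → queue [I, G, O, K, S, N, R]
Visit I → queue [G, O, K, S, N, R]
Visit G → queue [O, K, S, N, R]
Visit O; enqueue H → queue [K, S, N, R, H]
Visit K → queue [S, N, R, H]
Visit S → queue [N, R, H]
Visit N → queue [R, H]
Visit R → queue [H]
Visit H → queue []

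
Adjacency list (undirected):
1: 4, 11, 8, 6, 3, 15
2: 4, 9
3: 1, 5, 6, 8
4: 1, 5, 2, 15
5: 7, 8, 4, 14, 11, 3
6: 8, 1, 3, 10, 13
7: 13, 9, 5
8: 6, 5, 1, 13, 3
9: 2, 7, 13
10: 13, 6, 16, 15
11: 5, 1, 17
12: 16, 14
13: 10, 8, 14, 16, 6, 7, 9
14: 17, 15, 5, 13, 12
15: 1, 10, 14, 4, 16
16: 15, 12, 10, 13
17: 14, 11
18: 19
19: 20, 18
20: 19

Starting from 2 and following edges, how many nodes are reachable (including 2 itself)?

17

BFS from 2 visits: 2, 4, 9, 1, 5, 15, 7, 13, 3, 6, 8, 11, 14, 10, 16, 17, 12
Reachable nodes: 17 of 20 total.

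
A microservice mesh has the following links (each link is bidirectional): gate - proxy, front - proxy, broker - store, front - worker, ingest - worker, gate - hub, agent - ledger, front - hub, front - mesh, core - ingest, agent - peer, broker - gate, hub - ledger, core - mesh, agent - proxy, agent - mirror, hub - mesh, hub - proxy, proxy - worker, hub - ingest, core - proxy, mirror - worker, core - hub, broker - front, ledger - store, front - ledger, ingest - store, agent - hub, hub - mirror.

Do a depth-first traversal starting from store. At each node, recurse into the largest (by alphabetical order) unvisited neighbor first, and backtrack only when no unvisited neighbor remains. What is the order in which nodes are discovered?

store, ledger, hub, proxy, worker, mirror, agent, peer, ingest, core, mesh, front, broker, gate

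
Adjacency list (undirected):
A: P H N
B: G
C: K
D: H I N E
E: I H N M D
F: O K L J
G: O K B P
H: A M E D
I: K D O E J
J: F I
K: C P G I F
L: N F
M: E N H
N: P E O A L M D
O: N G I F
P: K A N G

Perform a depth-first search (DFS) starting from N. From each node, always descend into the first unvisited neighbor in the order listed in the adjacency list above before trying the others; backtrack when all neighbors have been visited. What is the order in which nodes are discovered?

N, P, K, C, G, O, I, D, H, A, M, E, J, F, L, B

Visit N
N → P
P → K
K → C
K → G
G → O
O → I
I → D
D → H
H → A
H → M
M → E
I → J
J → F
F → L
G → B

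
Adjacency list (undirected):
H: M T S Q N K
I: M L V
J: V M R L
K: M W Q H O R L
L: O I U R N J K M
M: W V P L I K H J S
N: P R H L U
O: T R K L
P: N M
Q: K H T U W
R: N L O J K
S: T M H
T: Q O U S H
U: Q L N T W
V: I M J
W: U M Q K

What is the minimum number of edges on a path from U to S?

Level 0: U
Level 1: L, N, Q, T, W
Level 2: H, I, J, K, M, O, P, R, S
Level 3: V
S first appears at level 2.

2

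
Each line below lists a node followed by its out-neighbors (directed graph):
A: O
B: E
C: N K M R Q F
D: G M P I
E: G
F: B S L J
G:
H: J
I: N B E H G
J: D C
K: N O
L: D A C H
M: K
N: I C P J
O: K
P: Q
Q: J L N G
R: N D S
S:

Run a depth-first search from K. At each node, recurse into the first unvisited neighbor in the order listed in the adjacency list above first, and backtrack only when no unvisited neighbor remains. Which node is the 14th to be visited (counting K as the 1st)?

A

Visit K
K → N
N → I
I → B
B → E
E → G
I → H
H → J
J → D
D → M
D → P
P → Q
Q → L
L → A
A → O
L → C
C → R
R → S
C → F

Visit order: K, N, I, B, E, G, H, J, D, M, P, Q, L, A, O, C, R, S, F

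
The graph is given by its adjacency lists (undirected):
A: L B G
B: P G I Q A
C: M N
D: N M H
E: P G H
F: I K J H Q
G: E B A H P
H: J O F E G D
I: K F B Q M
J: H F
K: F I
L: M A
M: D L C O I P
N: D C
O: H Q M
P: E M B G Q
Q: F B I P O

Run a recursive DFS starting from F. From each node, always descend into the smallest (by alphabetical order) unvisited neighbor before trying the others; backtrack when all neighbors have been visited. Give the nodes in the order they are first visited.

Visit F
F → H
H → D
D → M
M → C
C → N
M → I
I → B
B → A
A → G
G → E
E → P
P → Q
Q → O
A → L
I → K
H → J

F H D M C N I B A G E P Q O L K J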